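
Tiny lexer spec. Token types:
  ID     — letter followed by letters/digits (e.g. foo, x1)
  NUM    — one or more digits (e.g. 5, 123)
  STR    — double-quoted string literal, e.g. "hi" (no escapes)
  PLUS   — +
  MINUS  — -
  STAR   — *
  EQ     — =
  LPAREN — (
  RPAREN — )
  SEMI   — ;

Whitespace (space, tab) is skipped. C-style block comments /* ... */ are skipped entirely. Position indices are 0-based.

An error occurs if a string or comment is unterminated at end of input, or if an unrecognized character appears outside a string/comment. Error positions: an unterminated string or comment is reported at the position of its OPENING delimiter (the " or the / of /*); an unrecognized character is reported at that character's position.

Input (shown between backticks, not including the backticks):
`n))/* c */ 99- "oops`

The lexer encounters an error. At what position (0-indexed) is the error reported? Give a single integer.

Answer: 15

Derivation:
pos=0: emit ID 'n' (now at pos=1)
pos=1: emit RPAREN ')'
pos=2: emit RPAREN ')'
pos=3: enter COMMENT mode (saw '/*')
exit COMMENT mode (now at pos=10)
pos=11: emit NUM '99' (now at pos=13)
pos=13: emit MINUS '-'
pos=15: enter STRING mode
pos=15: ERROR — unterminated string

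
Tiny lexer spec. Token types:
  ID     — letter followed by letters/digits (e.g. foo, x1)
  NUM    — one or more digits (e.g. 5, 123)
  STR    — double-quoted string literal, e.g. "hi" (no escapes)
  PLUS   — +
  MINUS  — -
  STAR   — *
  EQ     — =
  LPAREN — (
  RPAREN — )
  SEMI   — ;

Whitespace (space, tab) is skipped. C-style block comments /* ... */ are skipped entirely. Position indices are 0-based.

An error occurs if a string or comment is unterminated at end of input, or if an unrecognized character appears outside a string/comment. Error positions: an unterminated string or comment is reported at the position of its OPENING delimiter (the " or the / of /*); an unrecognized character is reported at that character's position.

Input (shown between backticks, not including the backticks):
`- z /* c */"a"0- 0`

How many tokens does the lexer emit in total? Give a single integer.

pos=0: emit MINUS '-'
pos=2: emit ID 'z' (now at pos=3)
pos=4: enter COMMENT mode (saw '/*')
exit COMMENT mode (now at pos=11)
pos=11: enter STRING mode
pos=11: emit STR "a" (now at pos=14)
pos=14: emit NUM '0' (now at pos=15)
pos=15: emit MINUS '-'
pos=17: emit NUM '0' (now at pos=18)
DONE. 6 tokens: [MINUS, ID, STR, NUM, MINUS, NUM]

Answer: 6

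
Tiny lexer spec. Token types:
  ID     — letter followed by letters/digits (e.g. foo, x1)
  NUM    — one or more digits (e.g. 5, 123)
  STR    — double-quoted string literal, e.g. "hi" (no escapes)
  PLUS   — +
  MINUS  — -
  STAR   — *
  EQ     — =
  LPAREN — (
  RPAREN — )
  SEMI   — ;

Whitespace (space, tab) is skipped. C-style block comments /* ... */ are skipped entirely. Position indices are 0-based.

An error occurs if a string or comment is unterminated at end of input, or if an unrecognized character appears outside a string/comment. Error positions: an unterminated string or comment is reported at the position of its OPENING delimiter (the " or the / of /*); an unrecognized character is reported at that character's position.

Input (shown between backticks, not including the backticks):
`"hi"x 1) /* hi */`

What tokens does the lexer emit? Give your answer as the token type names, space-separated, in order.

Answer: STR ID NUM RPAREN

Derivation:
pos=0: enter STRING mode
pos=0: emit STR "hi" (now at pos=4)
pos=4: emit ID 'x' (now at pos=5)
pos=6: emit NUM '1' (now at pos=7)
pos=7: emit RPAREN ')'
pos=9: enter COMMENT mode (saw '/*')
exit COMMENT mode (now at pos=17)
DONE. 4 tokens: [STR, ID, NUM, RPAREN]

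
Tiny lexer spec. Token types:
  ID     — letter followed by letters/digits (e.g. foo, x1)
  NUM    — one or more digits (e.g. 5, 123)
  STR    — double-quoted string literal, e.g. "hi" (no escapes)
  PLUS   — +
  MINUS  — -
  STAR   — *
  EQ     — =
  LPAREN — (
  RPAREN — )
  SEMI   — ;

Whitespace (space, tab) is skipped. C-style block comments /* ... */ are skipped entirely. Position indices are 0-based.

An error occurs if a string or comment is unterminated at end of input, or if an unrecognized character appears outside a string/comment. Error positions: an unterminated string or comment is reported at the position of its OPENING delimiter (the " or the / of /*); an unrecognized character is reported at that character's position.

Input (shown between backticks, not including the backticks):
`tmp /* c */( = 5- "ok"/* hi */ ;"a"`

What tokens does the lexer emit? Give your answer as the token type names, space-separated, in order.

pos=0: emit ID 'tmp' (now at pos=3)
pos=4: enter COMMENT mode (saw '/*')
exit COMMENT mode (now at pos=11)
pos=11: emit LPAREN '('
pos=13: emit EQ '='
pos=15: emit NUM '5' (now at pos=16)
pos=16: emit MINUS '-'
pos=18: enter STRING mode
pos=18: emit STR "ok" (now at pos=22)
pos=22: enter COMMENT mode (saw '/*')
exit COMMENT mode (now at pos=30)
pos=31: emit SEMI ';'
pos=32: enter STRING mode
pos=32: emit STR "a" (now at pos=35)
DONE. 8 tokens: [ID, LPAREN, EQ, NUM, MINUS, STR, SEMI, STR]

Answer: ID LPAREN EQ NUM MINUS STR SEMI STR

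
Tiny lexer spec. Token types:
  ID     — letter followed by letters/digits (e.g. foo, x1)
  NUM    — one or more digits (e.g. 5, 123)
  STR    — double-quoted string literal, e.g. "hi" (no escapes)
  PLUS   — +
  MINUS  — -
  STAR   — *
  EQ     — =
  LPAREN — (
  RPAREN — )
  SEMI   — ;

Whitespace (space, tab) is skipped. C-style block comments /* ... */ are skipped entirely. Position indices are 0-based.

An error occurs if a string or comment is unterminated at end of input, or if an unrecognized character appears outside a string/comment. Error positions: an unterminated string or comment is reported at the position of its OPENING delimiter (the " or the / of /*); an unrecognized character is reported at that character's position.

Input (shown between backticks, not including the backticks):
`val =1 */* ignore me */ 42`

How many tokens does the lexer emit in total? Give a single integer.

Answer: 5

Derivation:
pos=0: emit ID 'val' (now at pos=3)
pos=4: emit EQ '='
pos=5: emit NUM '1' (now at pos=6)
pos=7: emit STAR '*'
pos=8: enter COMMENT mode (saw '/*')
exit COMMENT mode (now at pos=23)
pos=24: emit NUM '42' (now at pos=26)
DONE. 5 tokens: [ID, EQ, NUM, STAR, NUM]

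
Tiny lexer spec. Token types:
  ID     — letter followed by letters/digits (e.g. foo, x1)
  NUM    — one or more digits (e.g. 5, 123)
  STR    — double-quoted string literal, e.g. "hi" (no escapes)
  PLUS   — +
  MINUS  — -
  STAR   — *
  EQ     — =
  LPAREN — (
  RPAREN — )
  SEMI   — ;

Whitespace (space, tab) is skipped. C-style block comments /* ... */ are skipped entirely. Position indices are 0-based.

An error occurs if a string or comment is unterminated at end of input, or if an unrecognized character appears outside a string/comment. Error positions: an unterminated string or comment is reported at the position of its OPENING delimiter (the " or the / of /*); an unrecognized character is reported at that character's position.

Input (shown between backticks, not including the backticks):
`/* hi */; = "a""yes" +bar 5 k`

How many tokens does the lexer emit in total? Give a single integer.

pos=0: enter COMMENT mode (saw '/*')
exit COMMENT mode (now at pos=8)
pos=8: emit SEMI ';'
pos=10: emit EQ '='
pos=12: enter STRING mode
pos=12: emit STR "a" (now at pos=15)
pos=15: enter STRING mode
pos=15: emit STR "yes" (now at pos=20)
pos=21: emit PLUS '+'
pos=22: emit ID 'bar' (now at pos=25)
pos=26: emit NUM '5' (now at pos=27)
pos=28: emit ID 'k' (now at pos=29)
DONE. 8 tokens: [SEMI, EQ, STR, STR, PLUS, ID, NUM, ID]

Answer: 8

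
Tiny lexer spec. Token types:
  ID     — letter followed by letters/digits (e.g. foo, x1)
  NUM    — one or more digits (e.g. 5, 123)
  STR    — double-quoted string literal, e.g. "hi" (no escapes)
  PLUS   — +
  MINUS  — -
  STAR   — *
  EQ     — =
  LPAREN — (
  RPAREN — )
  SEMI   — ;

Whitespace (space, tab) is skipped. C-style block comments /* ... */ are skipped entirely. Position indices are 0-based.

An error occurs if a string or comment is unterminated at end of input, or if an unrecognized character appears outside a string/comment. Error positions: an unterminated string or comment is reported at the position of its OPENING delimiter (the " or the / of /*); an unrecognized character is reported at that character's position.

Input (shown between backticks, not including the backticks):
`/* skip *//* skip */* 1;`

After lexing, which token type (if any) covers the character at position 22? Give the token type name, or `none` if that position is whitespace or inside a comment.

pos=0: enter COMMENT mode (saw '/*')
exit COMMENT mode (now at pos=10)
pos=10: enter COMMENT mode (saw '/*')
exit COMMENT mode (now at pos=20)
pos=20: emit STAR '*'
pos=22: emit NUM '1' (now at pos=23)
pos=23: emit SEMI ';'
DONE. 3 tokens: [STAR, NUM, SEMI]
Position 22: char is '1' -> NUM

Answer: NUM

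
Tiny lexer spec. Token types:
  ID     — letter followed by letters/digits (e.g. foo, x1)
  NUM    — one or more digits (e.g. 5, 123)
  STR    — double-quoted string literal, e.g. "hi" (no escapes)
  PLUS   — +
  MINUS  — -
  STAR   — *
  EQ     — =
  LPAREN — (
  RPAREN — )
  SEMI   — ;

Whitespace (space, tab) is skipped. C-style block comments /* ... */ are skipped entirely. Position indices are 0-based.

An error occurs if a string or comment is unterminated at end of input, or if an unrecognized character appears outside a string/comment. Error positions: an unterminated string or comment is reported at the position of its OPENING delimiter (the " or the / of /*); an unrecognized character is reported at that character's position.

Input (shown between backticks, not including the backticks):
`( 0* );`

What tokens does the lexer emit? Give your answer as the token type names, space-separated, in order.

Answer: LPAREN NUM STAR RPAREN SEMI

Derivation:
pos=0: emit LPAREN '('
pos=2: emit NUM '0' (now at pos=3)
pos=3: emit STAR '*'
pos=5: emit RPAREN ')'
pos=6: emit SEMI ';'
DONE. 5 tokens: [LPAREN, NUM, STAR, RPAREN, SEMI]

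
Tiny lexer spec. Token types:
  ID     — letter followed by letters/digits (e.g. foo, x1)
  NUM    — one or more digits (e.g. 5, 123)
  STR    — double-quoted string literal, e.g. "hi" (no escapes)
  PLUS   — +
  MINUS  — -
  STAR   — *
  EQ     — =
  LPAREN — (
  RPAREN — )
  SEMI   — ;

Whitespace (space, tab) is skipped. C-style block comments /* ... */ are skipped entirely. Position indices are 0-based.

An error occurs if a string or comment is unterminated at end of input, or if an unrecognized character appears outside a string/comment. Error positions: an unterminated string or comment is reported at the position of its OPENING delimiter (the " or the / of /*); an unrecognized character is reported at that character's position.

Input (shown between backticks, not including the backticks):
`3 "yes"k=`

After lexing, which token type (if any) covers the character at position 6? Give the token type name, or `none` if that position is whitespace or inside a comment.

pos=0: emit NUM '3' (now at pos=1)
pos=2: enter STRING mode
pos=2: emit STR "yes" (now at pos=7)
pos=7: emit ID 'k' (now at pos=8)
pos=8: emit EQ '='
DONE. 4 tokens: [NUM, STR, ID, EQ]
Position 6: char is '"' -> STR

Answer: STR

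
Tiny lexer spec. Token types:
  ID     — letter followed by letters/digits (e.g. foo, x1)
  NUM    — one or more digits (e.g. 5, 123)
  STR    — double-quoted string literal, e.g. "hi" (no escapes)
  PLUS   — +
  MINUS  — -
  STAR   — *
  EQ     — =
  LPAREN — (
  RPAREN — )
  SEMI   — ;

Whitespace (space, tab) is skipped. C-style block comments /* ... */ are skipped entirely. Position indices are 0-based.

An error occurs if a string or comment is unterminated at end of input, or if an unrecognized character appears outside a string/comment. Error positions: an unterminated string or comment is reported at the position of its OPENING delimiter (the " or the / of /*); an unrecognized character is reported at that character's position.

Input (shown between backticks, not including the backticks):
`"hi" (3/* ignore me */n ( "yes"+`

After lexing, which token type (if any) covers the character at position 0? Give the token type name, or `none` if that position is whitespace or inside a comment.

Answer: STR

Derivation:
pos=0: enter STRING mode
pos=0: emit STR "hi" (now at pos=4)
pos=5: emit LPAREN '('
pos=6: emit NUM '3' (now at pos=7)
pos=7: enter COMMENT mode (saw '/*')
exit COMMENT mode (now at pos=22)
pos=22: emit ID 'n' (now at pos=23)
pos=24: emit LPAREN '('
pos=26: enter STRING mode
pos=26: emit STR "yes" (now at pos=31)
pos=31: emit PLUS '+'
DONE. 7 tokens: [STR, LPAREN, NUM, ID, LPAREN, STR, PLUS]
Position 0: char is '"' -> STR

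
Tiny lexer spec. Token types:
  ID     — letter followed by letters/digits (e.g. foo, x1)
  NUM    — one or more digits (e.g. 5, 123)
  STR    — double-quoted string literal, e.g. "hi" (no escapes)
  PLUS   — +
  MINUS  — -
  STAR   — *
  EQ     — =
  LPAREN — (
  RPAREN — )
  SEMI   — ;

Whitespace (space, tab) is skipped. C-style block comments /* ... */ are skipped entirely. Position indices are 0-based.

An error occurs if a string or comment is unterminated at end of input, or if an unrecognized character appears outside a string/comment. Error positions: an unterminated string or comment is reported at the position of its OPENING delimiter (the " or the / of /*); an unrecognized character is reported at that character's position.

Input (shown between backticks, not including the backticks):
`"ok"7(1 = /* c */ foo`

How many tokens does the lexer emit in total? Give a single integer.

pos=0: enter STRING mode
pos=0: emit STR "ok" (now at pos=4)
pos=4: emit NUM '7' (now at pos=5)
pos=5: emit LPAREN '('
pos=6: emit NUM '1' (now at pos=7)
pos=8: emit EQ '='
pos=10: enter COMMENT mode (saw '/*')
exit COMMENT mode (now at pos=17)
pos=18: emit ID 'foo' (now at pos=21)
DONE. 6 tokens: [STR, NUM, LPAREN, NUM, EQ, ID]

Answer: 6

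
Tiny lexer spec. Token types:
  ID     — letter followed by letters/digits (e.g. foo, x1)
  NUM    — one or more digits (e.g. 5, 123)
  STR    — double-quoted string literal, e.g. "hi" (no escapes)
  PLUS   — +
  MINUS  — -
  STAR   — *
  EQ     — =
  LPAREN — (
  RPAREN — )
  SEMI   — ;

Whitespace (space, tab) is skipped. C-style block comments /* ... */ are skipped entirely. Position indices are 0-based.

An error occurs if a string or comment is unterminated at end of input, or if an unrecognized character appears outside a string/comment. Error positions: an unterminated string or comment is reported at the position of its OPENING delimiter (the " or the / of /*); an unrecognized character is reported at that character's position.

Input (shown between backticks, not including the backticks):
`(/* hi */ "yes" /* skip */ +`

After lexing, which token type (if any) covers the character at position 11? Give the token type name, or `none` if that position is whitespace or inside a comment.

pos=0: emit LPAREN '('
pos=1: enter COMMENT mode (saw '/*')
exit COMMENT mode (now at pos=9)
pos=10: enter STRING mode
pos=10: emit STR "yes" (now at pos=15)
pos=16: enter COMMENT mode (saw '/*')
exit COMMENT mode (now at pos=26)
pos=27: emit PLUS '+'
DONE. 3 tokens: [LPAREN, STR, PLUS]
Position 11: char is 'y' -> STR

Answer: STR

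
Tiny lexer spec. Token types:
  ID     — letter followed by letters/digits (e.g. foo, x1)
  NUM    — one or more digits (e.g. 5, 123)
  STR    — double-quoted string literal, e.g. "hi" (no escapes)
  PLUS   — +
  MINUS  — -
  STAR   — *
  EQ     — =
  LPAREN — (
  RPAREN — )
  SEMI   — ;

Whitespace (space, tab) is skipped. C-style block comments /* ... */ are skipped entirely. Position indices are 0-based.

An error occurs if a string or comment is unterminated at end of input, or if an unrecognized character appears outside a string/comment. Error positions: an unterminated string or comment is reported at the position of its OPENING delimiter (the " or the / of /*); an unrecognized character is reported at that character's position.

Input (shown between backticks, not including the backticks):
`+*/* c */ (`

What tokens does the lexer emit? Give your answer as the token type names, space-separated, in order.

pos=0: emit PLUS '+'
pos=1: emit STAR '*'
pos=2: enter COMMENT mode (saw '/*')
exit COMMENT mode (now at pos=9)
pos=10: emit LPAREN '('
DONE. 3 tokens: [PLUS, STAR, LPAREN]

Answer: PLUS STAR LPAREN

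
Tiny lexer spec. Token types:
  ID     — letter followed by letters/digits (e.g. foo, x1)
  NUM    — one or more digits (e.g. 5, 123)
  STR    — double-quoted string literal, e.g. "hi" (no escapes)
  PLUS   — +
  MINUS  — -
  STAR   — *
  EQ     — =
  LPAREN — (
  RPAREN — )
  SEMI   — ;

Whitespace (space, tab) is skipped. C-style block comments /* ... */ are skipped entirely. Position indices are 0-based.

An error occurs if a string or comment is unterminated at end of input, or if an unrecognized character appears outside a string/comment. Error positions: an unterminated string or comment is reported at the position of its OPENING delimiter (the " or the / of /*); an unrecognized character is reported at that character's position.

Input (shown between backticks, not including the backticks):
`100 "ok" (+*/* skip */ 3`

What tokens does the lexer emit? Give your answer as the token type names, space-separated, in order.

Answer: NUM STR LPAREN PLUS STAR NUM

Derivation:
pos=0: emit NUM '100' (now at pos=3)
pos=4: enter STRING mode
pos=4: emit STR "ok" (now at pos=8)
pos=9: emit LPAREN '('
pos=10: emit PLUS '+'
pos=11: emit STAR '*'
pos=12: enter COMMENT mode (saw '/*')
exit COMMENT mode (now at pos=22)
pos=23: emit NUM '3' (now at pos=24)
DONE. 6 tokens: [NUM, STR, LPAREN, PLUS, STAR, NUM]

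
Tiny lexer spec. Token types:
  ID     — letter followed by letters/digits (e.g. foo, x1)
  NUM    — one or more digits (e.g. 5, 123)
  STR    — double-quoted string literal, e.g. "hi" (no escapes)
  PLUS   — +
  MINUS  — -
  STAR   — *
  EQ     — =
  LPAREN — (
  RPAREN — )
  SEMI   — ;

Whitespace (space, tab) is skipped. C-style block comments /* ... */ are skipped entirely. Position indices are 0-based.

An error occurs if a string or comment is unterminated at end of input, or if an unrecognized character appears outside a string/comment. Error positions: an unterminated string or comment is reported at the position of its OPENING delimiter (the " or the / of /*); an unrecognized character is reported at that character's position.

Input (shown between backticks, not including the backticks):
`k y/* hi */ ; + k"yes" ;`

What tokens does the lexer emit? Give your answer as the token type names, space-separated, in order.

pos=0: emit ID 'k' (now at pos=1)
pos=2: emit ID 'y' (now at pos=3)
pos=3: enter COMMENT mode (saw '/*')
exit COMMENT mode (now at pos=11)
pos=12: emit SEMI ';'
pos=14: emit PLUS '+'
pos=16: emit ID 'k' (now at pos=17)
pos=17: enter STRING mode
pos=17: emit STR "yes" (now at pos=22)
pos=23: emit SEMI ';'
DONE. 7 tokens: [ID, ID, SEMI, PLUS, ID, STR, SEMI]

Answer: ID ID SEMI PLUS ID STR SEMI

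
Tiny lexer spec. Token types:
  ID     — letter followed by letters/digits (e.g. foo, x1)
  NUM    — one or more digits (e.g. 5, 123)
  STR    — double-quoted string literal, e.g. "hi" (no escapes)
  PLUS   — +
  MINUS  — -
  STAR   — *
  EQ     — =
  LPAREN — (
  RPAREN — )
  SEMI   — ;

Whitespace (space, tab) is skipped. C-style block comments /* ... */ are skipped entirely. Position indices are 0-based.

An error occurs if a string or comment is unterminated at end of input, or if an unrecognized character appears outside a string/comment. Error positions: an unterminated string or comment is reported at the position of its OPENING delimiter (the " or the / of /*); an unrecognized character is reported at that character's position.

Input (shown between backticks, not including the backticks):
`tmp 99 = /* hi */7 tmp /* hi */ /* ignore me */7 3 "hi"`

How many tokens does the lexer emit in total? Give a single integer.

pos=0: emit ID 'tmp' (now at pos=3)
pos=4: emit NUM '99' (now at pos=6)
pos=7: emit EQ '='
pos=9: enter COMMENT mode (saw '/*')
exit COMMENT mode (now at pos=17)
pos=17: emit NUM '7' (now at pos=18)
pos=19: emit ID 'tmp' (now at pos=22)
pos=23: enter COMMENT mode (saw '/*')
exit COMMENT mode (now at pos=31)
pos=32: enter COMMENT mode (saw '/*')
exit COMMENT mode (now at pos=47)
pos=47: emit NUM '7' (now at pos=48)
pos=49: emit NUM '3' (now at pos=50)
pos=51: enter STRING mode
pos=51: emit STR "hi" (now at pos=55)
DONE. 8 tokens: [ID, NUM, EQ, NUM, ID, NUM, NUM, STR]

Answer: 8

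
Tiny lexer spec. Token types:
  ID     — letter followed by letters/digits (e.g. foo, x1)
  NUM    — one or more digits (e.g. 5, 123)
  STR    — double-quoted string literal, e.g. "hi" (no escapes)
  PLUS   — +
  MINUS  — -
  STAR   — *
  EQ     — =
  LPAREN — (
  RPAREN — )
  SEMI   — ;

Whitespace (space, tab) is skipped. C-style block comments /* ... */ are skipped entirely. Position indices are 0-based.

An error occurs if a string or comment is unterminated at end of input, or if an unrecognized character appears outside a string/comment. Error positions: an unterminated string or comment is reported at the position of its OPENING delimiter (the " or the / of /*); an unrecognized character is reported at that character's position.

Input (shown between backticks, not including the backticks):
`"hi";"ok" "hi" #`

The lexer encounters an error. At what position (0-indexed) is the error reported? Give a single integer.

Answer: 15

Derivation:
pos=0: enter STRING mode
pos=0: emit STR "hi" (now at pos=4)
pos=4: emit SEMI ';'
pos=5: enter STRING mode
pos=5: emit STR "ok" (now at pos=9)
pos=10: enter STRING mode
pos=10: emit STR "hi" (now at pos=14)
pos=15: ERROR — unrecognized char '#'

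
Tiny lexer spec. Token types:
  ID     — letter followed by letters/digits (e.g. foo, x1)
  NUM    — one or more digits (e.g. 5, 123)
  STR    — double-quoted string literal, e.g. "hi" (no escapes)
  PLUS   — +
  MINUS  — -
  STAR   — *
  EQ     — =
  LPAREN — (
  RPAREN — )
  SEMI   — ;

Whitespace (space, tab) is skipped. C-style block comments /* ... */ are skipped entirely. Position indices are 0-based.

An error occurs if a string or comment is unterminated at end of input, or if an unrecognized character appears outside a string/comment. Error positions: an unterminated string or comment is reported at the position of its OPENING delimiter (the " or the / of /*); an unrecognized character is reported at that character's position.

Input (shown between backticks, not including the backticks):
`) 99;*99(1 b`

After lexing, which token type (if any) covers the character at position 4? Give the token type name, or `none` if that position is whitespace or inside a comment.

pos=0: emit RPAREN ')'
pos=2: emit NUM '99' (now at pos=4)
pos=4: emit SEMI ';'
pos=5: emit STAR '*'
pos=6: emit NUM '99' (now at pos=8)
pos=8: emit LPAREN '('
pos=9: emit NUM '1' (now at pos=10)
pos=11: emit ID 'b' (now at pos=12)
DONE. 8 tokens: [RPAREN, NUM, SEMI, STAR, NUM, LPAREN, NUM, ID]
Position 4: char is ';' -> SEMI

Answer: SEMI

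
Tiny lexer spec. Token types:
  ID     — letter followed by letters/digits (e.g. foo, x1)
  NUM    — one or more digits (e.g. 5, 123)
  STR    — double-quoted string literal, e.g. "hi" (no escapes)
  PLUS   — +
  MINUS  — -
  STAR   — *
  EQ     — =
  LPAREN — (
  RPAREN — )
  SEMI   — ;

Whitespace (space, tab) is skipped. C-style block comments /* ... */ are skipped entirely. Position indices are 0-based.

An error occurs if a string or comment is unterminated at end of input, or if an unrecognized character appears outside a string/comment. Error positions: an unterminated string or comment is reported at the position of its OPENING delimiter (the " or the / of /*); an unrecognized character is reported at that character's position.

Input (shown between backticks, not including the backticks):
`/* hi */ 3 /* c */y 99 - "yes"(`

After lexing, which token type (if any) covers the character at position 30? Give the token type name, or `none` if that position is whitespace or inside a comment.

Answer: LPAREN

Derivation:
pos=0: enter COMMENT mode (saw '/*')
exit COMMENT mode (now at pos=8)
pos=9: emit NUM '3' (now at pos=10)
pos=11: enter COMMENT mode (saw '/*')
exit COMMENT mode (now at pos=18)
pos=18: emit ID 'y' (now at pos=19)
pos=20: emit NUM '99' (now at pos=22)
pos=23: emit MINUS '-'
pos=25: enter STRING mode
pos=25: emit STR "yes" (now at pos=30)
pos=30: emit LPAREN '('
DONE. 6 tokens: [NUM, ID, NUM, MINUS, STR, LPAREN]
Position 30: char is '(' -> LPAREN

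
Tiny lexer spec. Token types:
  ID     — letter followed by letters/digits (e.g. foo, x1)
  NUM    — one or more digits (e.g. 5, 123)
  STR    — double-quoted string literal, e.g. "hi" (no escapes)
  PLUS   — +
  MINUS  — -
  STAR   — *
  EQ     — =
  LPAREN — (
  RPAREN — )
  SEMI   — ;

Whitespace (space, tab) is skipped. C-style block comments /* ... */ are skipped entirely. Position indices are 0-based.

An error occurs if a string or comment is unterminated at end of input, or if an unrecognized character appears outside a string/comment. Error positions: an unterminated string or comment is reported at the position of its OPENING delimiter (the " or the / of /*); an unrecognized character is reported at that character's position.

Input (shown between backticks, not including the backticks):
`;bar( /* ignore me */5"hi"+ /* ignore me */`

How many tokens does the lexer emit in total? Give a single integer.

Answer: 6

Derivation:
pos=0: emit SEMI ';'
pos=1: emit ID 'bar' (now at pos=4)
pos=4: emit LPAREN '('
pos=6: enter COMMENT mode (saw '/*')
exit COMMENT mode (now at pos=21)
pos=21: emit NUM '5' (now at pos=22)
pos=22: enter STRING mode
pos=22: emit STR "hi" (now at pos=26)
pos=26: emit PLUS '+'
pos=28: enter COMMENT mode (saw '/*')
exit COMMENT mode (now at pos=43)
DONE. 6 tokens: [SEMI, ID, LPAREN, NUM, STR, PLUS]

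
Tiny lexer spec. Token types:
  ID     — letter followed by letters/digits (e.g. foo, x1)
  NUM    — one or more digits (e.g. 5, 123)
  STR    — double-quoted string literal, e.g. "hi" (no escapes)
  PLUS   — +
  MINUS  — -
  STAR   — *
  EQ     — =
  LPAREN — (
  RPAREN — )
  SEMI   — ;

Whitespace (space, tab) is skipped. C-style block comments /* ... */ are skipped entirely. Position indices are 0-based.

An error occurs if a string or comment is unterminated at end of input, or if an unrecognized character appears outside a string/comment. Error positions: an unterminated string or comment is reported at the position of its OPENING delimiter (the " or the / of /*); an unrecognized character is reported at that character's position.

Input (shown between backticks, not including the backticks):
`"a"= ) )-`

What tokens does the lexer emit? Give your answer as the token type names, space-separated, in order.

Answer: STR EQ RPAREN RPAREN MINUS

Derivation:
pos=0: enter STRING mode
pos=0: emit STR "a" (now at pos=3)
pos=3: emit EQ '='
pos=5: emit RPAREN ')'
pos=7: emit RPAREN ')'
pos=8: emit MINUS '-'
DONE. 5 tokens: [STR, EQ, RPAREN, RPAREN, MINUS]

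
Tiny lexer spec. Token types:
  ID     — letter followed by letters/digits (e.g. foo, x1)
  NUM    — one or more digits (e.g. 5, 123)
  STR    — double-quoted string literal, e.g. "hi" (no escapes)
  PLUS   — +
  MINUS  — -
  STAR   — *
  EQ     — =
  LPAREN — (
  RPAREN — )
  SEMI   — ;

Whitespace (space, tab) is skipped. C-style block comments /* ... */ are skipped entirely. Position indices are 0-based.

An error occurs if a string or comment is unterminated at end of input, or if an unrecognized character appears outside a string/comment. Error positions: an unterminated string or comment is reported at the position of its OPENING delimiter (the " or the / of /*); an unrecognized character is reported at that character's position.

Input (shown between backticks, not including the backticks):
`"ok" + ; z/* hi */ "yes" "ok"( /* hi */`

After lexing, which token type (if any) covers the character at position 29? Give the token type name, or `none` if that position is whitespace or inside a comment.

pos=0: enter STRING mode
pos=0: emit STR "ok" (now at pos=4)
pos=5: emit PLUS '+'
pos=7: emit SEMI ';'
pos=9: emit ID 'z' (now at pos=10)
pos=10: enter COMMENT mode (saw '/*')
exit COMMENT mode (now at pos=18)
pos=19: enter STRING mode
pos=19: emit STR "yes" (now at pos=24)
pos=25: enter STRING mode
pos=25: emit STR "ok" (now at pos=29)
pos=29: emit LPAREN '('
pos=31: enter COMMENT mode (saw '/*')
exit COMMENT mode (now at pos=39)
DONE. 7 tokens: [STR, PLUS, SEMI, ID, STR, STR, LPAREN]
Position 29: char is '(' -> LPAREN

Answer: LPAREN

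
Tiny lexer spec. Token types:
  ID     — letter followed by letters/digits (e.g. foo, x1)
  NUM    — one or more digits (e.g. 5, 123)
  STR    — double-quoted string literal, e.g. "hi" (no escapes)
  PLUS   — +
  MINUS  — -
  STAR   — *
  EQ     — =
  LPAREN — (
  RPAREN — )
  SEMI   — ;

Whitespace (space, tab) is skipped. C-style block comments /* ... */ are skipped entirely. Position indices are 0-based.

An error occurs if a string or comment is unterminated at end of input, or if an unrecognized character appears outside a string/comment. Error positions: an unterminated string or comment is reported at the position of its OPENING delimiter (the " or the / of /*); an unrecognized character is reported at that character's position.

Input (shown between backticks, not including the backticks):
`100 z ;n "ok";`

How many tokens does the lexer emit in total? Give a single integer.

pos=0: emit NUM '100' (now at pos=3)
pos=4: emit ID 'z' (now at pos=5)
pos=6: emit SEMI ';'
pos=7: emit ID 'n' (now at pos=8)
pos=9: enter STRING mode
pos=9: emit STR "ok" (now at pos=13)
pos=13: emit SEMI ';'
DONE. 6 tokens: [NUM, ID, SEMI, ID, STR, SEMI]

Answer: 6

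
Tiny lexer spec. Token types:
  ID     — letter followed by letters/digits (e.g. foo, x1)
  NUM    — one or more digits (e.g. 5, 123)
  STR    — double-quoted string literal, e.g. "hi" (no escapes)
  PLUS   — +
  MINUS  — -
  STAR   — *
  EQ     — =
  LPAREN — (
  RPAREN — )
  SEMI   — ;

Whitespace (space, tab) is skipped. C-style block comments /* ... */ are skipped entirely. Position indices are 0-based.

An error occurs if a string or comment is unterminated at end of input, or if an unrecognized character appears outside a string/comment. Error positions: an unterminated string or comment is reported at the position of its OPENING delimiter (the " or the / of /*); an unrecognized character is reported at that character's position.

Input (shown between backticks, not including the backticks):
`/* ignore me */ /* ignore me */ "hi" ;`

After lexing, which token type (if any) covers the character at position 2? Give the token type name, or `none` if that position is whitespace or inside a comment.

Answer: none

Derivation:
pos=0: enter COMMENT mode (saw '/*')
exit COMMENT mode (now at pos=15)
pos=16: enter COMMENT mode (saw '/*')
exit COMMENT mode (now at pos=31)
pos=32: enter STRING mode
pos=32: emit STR "hi" (now at pos=36)
pos=37: emit SEMI ';'
DONE. 2 tokens: [STR, SEMI]
Position 2: char is ' ' -> none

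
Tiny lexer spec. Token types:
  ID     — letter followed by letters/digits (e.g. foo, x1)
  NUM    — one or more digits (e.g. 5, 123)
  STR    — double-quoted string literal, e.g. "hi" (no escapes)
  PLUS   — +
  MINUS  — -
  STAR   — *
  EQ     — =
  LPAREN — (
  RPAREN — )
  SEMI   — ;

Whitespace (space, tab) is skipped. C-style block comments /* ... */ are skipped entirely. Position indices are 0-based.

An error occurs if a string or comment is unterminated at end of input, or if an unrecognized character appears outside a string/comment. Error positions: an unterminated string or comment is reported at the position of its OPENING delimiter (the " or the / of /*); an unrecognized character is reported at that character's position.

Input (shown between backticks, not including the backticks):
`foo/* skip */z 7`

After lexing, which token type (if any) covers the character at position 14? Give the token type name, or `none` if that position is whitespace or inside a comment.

Answer: none

Derivation:
pos=0: emit ID 'foo' (now at pos=3)
pos=3: enter COMMENT mode (saw '/*')
exit COMMENT mode (now at pos=13)
pos=13: emit ID 'z' (now at pos=14)
pos=15: emit NUM '7' (now at pos=16)
DONE. 3 tokens: [ID, ID, NUM]
Position 14: char is ' ' -> none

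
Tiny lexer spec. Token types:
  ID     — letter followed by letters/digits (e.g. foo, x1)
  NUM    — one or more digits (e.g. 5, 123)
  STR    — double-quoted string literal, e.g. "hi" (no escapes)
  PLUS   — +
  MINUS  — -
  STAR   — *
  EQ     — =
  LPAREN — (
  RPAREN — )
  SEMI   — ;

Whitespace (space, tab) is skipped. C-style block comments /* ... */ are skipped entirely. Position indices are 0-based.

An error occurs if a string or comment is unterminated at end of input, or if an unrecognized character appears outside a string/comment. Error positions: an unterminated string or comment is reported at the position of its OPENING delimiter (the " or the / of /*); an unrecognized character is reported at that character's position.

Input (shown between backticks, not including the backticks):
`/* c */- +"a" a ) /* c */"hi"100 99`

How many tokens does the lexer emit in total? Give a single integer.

pos=0: enter COMMENT mode (saw '/*')
exit COMMENT mode (now at pos=7)
pos=7: emit MINUS '-'
pos=9: emit PLUS '+'
pos=10: enter STRING mode
pos=10: emit STR "a" (now at pos=13)
pos=14: emit ID 'a' (now at pos=15)
pos=16: emit RPAREN ')'
pos=18: enter COMMENT mode (saw '/*')
exit COMMENT mode (now at pos=25)
pos=25: enter STRING mode
pos=25: emit STR "hi" (now at pos=29)
pos=29: emit NUM '100' (now at pos=32)
pos=33: emit NUM '99' (now at pos=35)
DONE. 8 tokens: [MINUS, PLUS, STR, ID, RPAREN, STR, NUM, NUM]

Answer: 8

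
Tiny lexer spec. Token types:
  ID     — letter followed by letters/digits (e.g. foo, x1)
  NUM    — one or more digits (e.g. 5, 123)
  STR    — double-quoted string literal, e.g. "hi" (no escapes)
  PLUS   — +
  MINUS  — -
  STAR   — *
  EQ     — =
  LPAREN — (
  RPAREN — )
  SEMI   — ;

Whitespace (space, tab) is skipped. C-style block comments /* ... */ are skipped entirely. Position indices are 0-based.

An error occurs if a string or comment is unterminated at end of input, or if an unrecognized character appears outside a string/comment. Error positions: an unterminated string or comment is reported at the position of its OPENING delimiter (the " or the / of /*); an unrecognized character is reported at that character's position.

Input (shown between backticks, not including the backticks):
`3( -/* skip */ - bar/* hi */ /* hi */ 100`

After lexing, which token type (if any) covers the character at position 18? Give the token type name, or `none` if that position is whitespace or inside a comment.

pos=0: emit NUM '3' (now at pos=1)
pos=1: emit LPAREN '('
pos=3: emit MINUS '-'
pos=4: enter COMMENT mode (saw '/*')
exit COMMENT mode (now at pos=14)
pos=15: emit MINUS '-'
pos=17: emit ID 'bar' (now at pos=20)
pos=20: enter COMMENT mode (saw '/*')
exit COMMENT mode (now at pos=28)
pos=29: enter COMMENT mode (saw '/*')
exit COMMENT mode (now at pos=37)
pos=38: emit NUM '100' (now at pos=41)
DONE. 6 tokens: [NUM, LPAREN, MINUS, MINUS, ID, NUM]
Position 18: char is 'a' -> ID

Answer: ID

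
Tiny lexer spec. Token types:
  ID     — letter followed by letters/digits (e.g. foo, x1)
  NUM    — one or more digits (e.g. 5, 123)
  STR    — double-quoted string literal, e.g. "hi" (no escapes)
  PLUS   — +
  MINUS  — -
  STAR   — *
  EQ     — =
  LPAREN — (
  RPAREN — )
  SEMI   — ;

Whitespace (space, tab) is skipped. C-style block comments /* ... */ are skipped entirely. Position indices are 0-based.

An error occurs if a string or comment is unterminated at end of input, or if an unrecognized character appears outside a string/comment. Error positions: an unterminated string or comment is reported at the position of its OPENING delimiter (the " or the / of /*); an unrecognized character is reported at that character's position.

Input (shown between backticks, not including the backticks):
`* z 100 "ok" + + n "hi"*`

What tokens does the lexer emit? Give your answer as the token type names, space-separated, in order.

Answer: STAR ID NUM STR PLUS PLUS ID STR STAR

Derivation:
pos=0: emit STAR '*'
pos=2: emit ID 'z' (now at pos=3)
pos=4: emit NUM '100' (now at pos=7)
pos=8: enter STRING mode
pos=8: emit STR "ok" (now at pos=12)
pos=13: emit PLUS '+'
pos=15: emit PLUS '+'
pos=17: emit ID 'n' (now at pos=18)
pos=19: enter STRING mode
pos=19: emit STR "hi" (now at pos=23)
pos=23: emit STAR '*'
DONE. 9 tokens: [STAR, ID, NUM, STR, PLUS, PLUS, ID, STR, STAR]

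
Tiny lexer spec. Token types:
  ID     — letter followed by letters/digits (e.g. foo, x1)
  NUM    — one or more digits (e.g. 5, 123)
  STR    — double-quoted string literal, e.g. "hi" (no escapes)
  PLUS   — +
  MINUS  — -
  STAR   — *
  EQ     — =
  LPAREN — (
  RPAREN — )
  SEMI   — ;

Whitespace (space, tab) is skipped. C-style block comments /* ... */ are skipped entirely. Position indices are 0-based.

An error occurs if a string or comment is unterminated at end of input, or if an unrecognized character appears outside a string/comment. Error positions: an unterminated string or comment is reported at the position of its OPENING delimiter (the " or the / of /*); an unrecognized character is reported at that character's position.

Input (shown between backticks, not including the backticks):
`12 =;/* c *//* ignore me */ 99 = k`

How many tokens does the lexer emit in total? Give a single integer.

Answer: 6

Derivation:
pos=0: emit NUM '12' (now at pos=2)
pos=3: emit EQ '='
pos=4: emit SEMI ';'
pos=5: enter COMMENT mode (saw '/*')
exit COMMENT mode (now at pos=12)
pos=12: enter COMMENT mode (saw '/*')
exit COMMENT mode (now at pos=27)
pos=28: emit NUM '99' (now at pos=30)
pos=31: emit EQ '='
pos=33: emit ID 'k' (now at pos=34)
DONE. 6 tokens: [NUM, EQ, SEMI, NUM, EQ, ID]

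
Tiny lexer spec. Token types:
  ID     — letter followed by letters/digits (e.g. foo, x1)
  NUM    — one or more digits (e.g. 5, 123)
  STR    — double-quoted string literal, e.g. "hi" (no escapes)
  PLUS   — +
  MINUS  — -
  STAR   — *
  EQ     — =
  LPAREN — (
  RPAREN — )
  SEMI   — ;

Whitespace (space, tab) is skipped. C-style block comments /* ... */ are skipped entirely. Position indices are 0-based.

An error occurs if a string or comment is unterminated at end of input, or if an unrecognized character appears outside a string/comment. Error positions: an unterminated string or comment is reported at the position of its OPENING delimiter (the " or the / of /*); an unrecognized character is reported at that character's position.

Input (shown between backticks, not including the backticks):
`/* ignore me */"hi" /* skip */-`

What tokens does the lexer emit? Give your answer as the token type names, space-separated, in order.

Answer: STR MINUS

Derivation:
pos=0: enter COMMENT mode (saw '/*')
exit COMMENT mode (now at pos=15)
pos=15: enter STRING mode
pos=15: emit STR "hi" (now at pos=19)
pos=20: enter COMMENT mode (saw '/*')
exit COMMENT mode (now at pos=30)
pos=30: emit MINUS '-'
DONE. 2 tokens: [STR, MINUS]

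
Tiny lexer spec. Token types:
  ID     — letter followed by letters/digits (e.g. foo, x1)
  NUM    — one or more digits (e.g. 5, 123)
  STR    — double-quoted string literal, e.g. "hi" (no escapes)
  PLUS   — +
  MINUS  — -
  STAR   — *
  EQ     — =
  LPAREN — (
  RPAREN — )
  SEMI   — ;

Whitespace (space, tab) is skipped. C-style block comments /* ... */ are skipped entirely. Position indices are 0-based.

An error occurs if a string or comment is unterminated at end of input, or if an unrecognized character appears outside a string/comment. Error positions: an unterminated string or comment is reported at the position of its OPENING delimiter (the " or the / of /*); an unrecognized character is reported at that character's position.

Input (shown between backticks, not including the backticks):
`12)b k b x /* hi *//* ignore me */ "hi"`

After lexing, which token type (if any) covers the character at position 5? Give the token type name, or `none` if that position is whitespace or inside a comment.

pos=0: emit NUM '12' (now at pos=2)
pos=2: emit RPAREN ')'
pos=3: emit ID 'b' (now at pos=4)
pos=5: emit ID 'k' (now at pos=6)
pos=7: emit ID 'b' (now at pos=8)
pos=9: emit ID 'x' (now at pos=10)
pos=11: enter COMMENT mode (saw '/*')
exit COMMENT mode (now at pos=19)
pos=19: enter COMMENT mode (saw '/*')
exit COMMENT mode (now at pos=34)
pos=35: enter STRING mode
pos=35: emit STR "hi" (now at pos=39)
DONE. 7 tokens: [NUM, RPAREN, ID, ID, ID, ID, STR]
Position 5: char is 'k' -> ID

Answer: ID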